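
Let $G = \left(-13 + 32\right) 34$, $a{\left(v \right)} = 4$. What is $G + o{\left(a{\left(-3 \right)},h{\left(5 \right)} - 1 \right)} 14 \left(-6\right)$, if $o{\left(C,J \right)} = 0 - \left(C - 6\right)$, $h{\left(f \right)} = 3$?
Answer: $478$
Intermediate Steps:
$o{\left(C,J \right)} = 6 - C$ ($o{\left(C,J \right)} = 0 - \left(C - 6\right) = 0 - \left(-6 + C\right) = 6 - C$)
$G = 646$ ($G = 19 \cdot 34 = 646$)
$G + o{\left(a{\left(-3 \right)},h{\left(5 \right)} - 1 \right)} 14 \left(-6\right) = 646 + \left(6 - 4\right) 14 \left(-6\right) = 646 + 2 \cdot 14 \left(-6\right) = 646 + 28 \left(-6\right) = 646 - 168 = 478$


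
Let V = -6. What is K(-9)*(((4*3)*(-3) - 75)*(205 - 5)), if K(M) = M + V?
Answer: 333000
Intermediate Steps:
K(M) = -6 + M (K(M) = M - 6 = -6 + M)
K(-9)*(((4*3)*(-3) - 75)*(205 - 5)) = (-6 - 9)*(((4*3)*(-3) - 75)*(205 - 5)) = -15*(12*(-3) - 75)*200 = -15*(-36 - 75)*200 = -(-1665)*200 = -15*(-22200) = 333000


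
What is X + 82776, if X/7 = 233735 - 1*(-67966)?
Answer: 2194683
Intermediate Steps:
X = 2111907 (X = 7*(233735 - 1*(-67966)) = 7*(233735 + 67966) = 7*301701 = 2111907)
X + 82776 = 2111907 + 82776 = 2194683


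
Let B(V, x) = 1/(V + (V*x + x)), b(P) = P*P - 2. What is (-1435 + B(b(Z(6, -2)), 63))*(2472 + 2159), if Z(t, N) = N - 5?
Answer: -20408279804/3071 ≈ -6.6455e+6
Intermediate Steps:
Z(t, N) = -5 + N
b(P) = -2 + P² (b(P) = P² - 2 = -2 + P²)
B(V, x) = 1/(V + x + V*x) (B(V, x) = 1/(V + (x + V*x)) = 1/(V + x + V*x))
(-1435 + B(b(Z(6, -2)), 63))*(2472 + 2159) = (-1435 + 1/((-2 + (-5 - 2)²) + 63 + (-2 + (-5 - 2)²)*63))*(2472 + 2159) = (-1435 + 1/((-2 + (-7)²) + 63 + (-2 + (-7)²)*63))*4631 = (-1435 + 1/((-2 + 49) + 63 + (-2 + 49)*63))*4631 = (-1435 + 1/(47 + 63 + 47*63))*4631 = (-1435 + 1/(47 + 63 + 2961))*4631 = (-1435 + 1/3071)*4631 = -4406884/3071*4631 = -20408279804/3071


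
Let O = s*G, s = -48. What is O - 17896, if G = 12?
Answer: -18472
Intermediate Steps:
O = -576 (O = -48*12 = -576)
O - 17896 = -576 - 17896 = -18472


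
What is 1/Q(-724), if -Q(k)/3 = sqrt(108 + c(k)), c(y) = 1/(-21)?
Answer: -sqrt(47607)/6801 ≈ -0.032082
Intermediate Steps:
c(y) = -1/21
Q(k) = -sqrt(47607)/7 (Q(k) = -3*sqrt(108 - 1/21) = -sqrt(47607)/7)
1/Q(-724) = 1/(-sqrt(47607)/7) = -sqrt(47607)/6801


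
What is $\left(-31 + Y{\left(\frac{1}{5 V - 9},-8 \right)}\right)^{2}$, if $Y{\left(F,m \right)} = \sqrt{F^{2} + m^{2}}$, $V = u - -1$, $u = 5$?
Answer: $\frac{452026}{441} - \frac{310 \sqrt{1129}}{21} \approx 528.99$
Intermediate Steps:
$V = 6$ ($V = 5 - -1 = 5 + 1 = 6$)
$\left(-31 + Y{\left(\frac{1}{5 V - 9},-8 \right)}\right)^{2} = \left(-31 + \sqrt{\left(\frac{1}{5 \cdot 6 - 9}\right)^{2} + \left(-8\right)^{2}}\right)^{2} = \left(-31 + \sqrt{\left(\frac{1}{30 - 9}\right)^{2} + 64}\right)^{2} = \left(-31 + \sqrt{\left(\frac{1}{21}\right)^{2} + 64}\right)^{2} = \left(-31 + \sqrt{\frac{1}{441} + 64}\right)^{2} = \left(-31 + \sqrt{\frac{28225}{441}}\right)^{2} = \left(-31 + \frac{5 \sqrt{1129}}{21}\right)^{2}$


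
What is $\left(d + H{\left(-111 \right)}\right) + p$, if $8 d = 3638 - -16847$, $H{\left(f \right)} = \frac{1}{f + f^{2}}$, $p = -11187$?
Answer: $- \frac{421312151}{48840} \approx -8626.4$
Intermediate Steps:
$d = \frac{20485}{8}$ ($d = \frac{3638 - -16847}{8} = \frac{3638 + 16847}{8} = \frac{1}{8} \cdot 20485 = \frac{20485}{8} \approx 2560.6$)
$\left(d + H{\left(-111 \right)}\right) + p = \left(\frac{20485}{8} + \frac{1}{\left(-111\right) \left(1 - 111\right)}\right) - 11187 = \left(\frac{20485}{8} - \frac{1}{111 \left(-110\right)}\right) - 11187 = \left(\frac{20485}{8} - - \frac{1}{12210}\right) - 11187 = \left(\frac{20485}{8} + \frac{1}{12210}\right) - 11187 = \frac{125060929}{48840} - 11187 = - \frac{421312151}{48840}$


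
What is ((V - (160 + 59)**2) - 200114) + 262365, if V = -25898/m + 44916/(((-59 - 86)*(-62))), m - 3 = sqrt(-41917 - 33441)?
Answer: 4842433320406/338774665 + 25898*I*sqrt(75358)/75367 ≈ 14294.0 + 94.33*I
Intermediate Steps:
m = 3 + I*sqrt(75358) (m = 3 + sqrt(-41917 - 33441) = 3 + sqrt(-75358) = 3 + I*sqrt(75358) ≈ 3.0 + 274.51*I)
V = 22458/4495 - 25898/(3 + I*sqrt(75358)) (V = -25898/(3 + I*sqrt(75358)) + 44916/(((-59 - 86)*(-62))) = -25898/(3 + I*sqrt(75358)) + 44916/((-145*(-62))) = -25898/(3 + I*sqrt(75358)) + 44916/8990 = -25898/(3 + I*sqrt(75358)) + 44916*(1/8990) = -25898/(3 + I*sqrt(75358)) + 22458/4495 = 22458/4495 - 25898/(3 + I*sqrt(75358)) ≈ 3.9653 + 94.33*I)
((V - (160 + 59)**2) - 200114) + 262365 = (((1343357556/338774665 + 25898*I*sqrt(75358)/75367) - (160 + 59)**2) - 200114) + 262365 = (((1343357556/338774665 + 25898*I*sqrt(75358)/75367) - 1*219**2) - 200114) + 262365 = (((1343357556/338774665 + 25898*I*sqrt(75358)/75367) - 1*47961) - 200114) + 262365 = (((1343357556/338774665 + 25898*I*sqrt(75358)/75367) - 47961) - 200114) + 262365 = ((-16246628350509/338774665 + 25898*I*sqrt(75358)/75367) - 200114) + 262365 = (-84040181662319/338774665 + 25898*I*sqrt(75358)/75367) + 262365 = 4842433320406/338774665 + 25898*I*sqrt(75358)/75367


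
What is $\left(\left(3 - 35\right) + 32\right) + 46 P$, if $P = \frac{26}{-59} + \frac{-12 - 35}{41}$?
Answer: $- \frac{176594}{2419} \approx -73.003$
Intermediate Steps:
$P = - \frac{3839}{2419}$ ($P = 26 \left(- \frac{1}{59}\right) - \frac{47}{41} = - \frac{26}{59} - \frac{47}{41} = - \frac{3839}{2419} \approx -1.587$)
$\left(\left(3 - 35\right) + 32\right) + 46 P = \left(\left(3 - 35\right) + 32\right) + 46 \left(- \frac{3839}{2419}\right) = \left(-32 + 32\right) - \frac{176594}{2419} = 0 - \frac{176594}{2419} = - \frac{176594}{2419}$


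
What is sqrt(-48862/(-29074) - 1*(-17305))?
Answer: 68*sqrt(790943633)/14537 ≈ 131.55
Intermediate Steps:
sqrt(-48862/(-29074) - 1*(-17305)) = sqrt(-48862*(-1/29074) + 17305) = sqrt(24431/14537 + 17305) = sqrt(251587216/14537) = 68*sqrt(790943633)/14537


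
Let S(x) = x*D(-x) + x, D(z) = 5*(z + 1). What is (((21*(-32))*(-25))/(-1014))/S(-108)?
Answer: 50/177957 ≈ 0.00028097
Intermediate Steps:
D(z) = 5 + 5*z (D(z) = 5*(1 + z) = 5 + 5*z)
S(x) = x + x*(5 - 5*x) (S(x) = x*(5 + 5*(-x)) + x = x*(5 - 5*x) + x = x + x*(5 - 5*x))
(((21*(-32))*(-25))/(-1014))/S(-108) = (((21*(-32))*(-25))/(-1014))/((-108*(6 - 5*(-108)))) = (-672*(-25)*(-1/1014))/((-108*(6 + 540))) = (16800*(-1/1014))/((-108*546)) = -2800/169/(-58968) = -2800/169*(-1/58968) = 50/177957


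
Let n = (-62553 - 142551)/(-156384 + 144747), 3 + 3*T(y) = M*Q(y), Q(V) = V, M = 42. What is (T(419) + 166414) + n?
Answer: 668338609/3879 ≈ 1.7230e+5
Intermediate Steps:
T(y) = -1 + 14*y (T(y) = -1 + (42*y)/3 = -1 + 14*y)
n = 68368/3879 (n = -205104/(-11637) = -205104*(-1/11637) = 68368/3879 ≈ 17.625)
(T(419) + 166414) + n = ((-1 + 14*419) + 166414) + 68368/3879 = ((-1 + 5866) + 166414) + 68368/3879 = (5865 + 166414) + 68368/3879 = 172279 + 68368/3879 = 668338609/3879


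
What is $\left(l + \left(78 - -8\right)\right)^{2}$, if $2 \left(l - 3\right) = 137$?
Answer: $\frac{99225}{4} \approx 24806.0$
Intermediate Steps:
$l = \frac{143}{2}$ ($l = 3 + \frac{1}{2} \cdot 137 = 3 + \frac{137}{2} = \frac{143}{2} \approx 71.5$)
$\left(l + \left(78 - -8\right)\right)^{2} = \left(\frac{143}{2} + \left(78 - -8\right)\right)^{2} = \left(\frac{143}{2} + \left(78 + 8\right)\right)^{2} = \left(\frac{143}{2} + 86\right)^{2} = \left(\frac{315}{2}\right)^{2} = \frac{99225}{4}$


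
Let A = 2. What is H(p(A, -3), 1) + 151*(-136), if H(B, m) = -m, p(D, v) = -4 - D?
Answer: -20537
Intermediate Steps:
H(p(A, -3), 1) + 151*(-136) = -1*1 + 151*(-136) = -1 - 20536 = -20537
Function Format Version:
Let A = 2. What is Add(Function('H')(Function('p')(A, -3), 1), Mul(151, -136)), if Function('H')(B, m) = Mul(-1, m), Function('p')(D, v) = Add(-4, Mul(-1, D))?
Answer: -20537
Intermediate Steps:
Add(Function('H')(Function('p')(A, -3), 1), Mul(151, -136)) = Add(Mul(-1, 1), Mul(151, -136)) = Add(-1, -20536) = -20537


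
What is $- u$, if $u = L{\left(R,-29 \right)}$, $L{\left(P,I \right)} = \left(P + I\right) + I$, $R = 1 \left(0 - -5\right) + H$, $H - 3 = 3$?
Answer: $47$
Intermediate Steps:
$H = 6$ ($H = 3 + 3 = 6$)
$R = 11$ ($R = 1 \left(0 - -5\right) + 6 = 1 \left(0 + 5\right) + 6 = 1 \cdot 5 + 6 = 5 + 6 = 11$)
$L{\left(P,I \right)} = P + 2 I$ ($L{\left(P,I \right)} = \left(I + P\right) + I = P + 2 I$)
$u = -47$ ($u = 11 + 2 \left(-29\right) = 11 - 58 = -47$)
$- u = \left(-1\right) \left(-47\right) = 47$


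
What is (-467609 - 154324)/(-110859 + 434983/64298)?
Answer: 39989048034/7127576999 ≈ 5.6105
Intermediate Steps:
(-467609 - 154324)/(-110859 + 434983/64298) = -621933/(-110859 + 434983*(1/64298)) = -621933/(-110859 + 434983/64298) = -621933/(-7127576999/64298) = -621933*(-64298/7127576999) = 39989048034/7127576999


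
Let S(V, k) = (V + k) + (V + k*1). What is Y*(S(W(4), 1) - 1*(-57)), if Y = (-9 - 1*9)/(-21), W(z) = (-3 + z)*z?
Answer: 402/7 ≈ 57.429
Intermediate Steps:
W(z) = z*(-3 + z)
S(V, k) = 2*V + 2*k (S(V, k) = (V + k) + (V + k) = 2*V + 2*k)
Y = 6/7 (Y = (-9 - 9)*(-1/21) = -18*(-1/21) = 6/7 ≈ 0.85714)
Y*(S(W(4), 1) - 1*(-57)) = 6*((2*(4*(-3 + 4)) + 2*1) - 1*(-57))/7 = 6*((2*(4*1) + 2) + 57)/7 = 6*((2*4 + 2) + 57)/7 = 6*((8 + 2) + 57)/7 = 6*(10 + 57)/7 = (6/7)*67 = 402/7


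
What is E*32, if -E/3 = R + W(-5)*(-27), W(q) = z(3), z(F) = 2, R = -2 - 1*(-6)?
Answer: 4800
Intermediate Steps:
R = 4 (R = -2 + 6 = 4)
W(q) = 2
E = 150 (E = -3*(4 + 2*(-27)) = -3*(4 - 54) = -3*(-50) = 150)
E*32 = 150*32 = 4800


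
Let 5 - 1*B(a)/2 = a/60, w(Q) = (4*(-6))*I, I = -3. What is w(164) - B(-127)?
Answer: 1733/30 ≈ 57.767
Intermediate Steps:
w(Q) = 72 (w(Q) = (4*(-6))*(-3) = -24*(-3) = 72)
B(a) = 10 - a/30 (B(a) = 10 - 2*a/60 = 10 - a/30)
w(164) - B(-127) = 72 - (10 - 1/30*(-127)) = 72 - (10 + 127/30) = 72 - 1*427/30 = 72 - 427/30 = 1733/30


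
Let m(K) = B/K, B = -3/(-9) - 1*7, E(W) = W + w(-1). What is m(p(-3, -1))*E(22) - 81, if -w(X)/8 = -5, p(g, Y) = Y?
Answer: 997/3 ≈ 332.33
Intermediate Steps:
w(X) = 40 (w(X) = -8*(-5) = 40)
E(W) = 40 + W (E(W) = W + 40 = 40 + W)
B = -20/3 (B = -3*(-1/9) - 7 = 1/3 - 7 = -20/3 ≈ -6.6667)
m(K) = -20/(3*K)
m(p(-3, -1))*E(22) - 81 = (-20/3/(-1))*(40 + 22) - 81 = -20/3*(-1)*62 - 81 = (20/3)*62 - 81 = 1240/3 - 81 = 997/3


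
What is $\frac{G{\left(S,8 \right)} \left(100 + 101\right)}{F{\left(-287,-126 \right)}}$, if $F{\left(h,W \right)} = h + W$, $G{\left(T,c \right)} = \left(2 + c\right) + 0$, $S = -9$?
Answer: $- \frac{2010}{413} \approx -4.8668$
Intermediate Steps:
$G{\left(T,c \right)} = 2 + c$
$F{\left(h,W \right)} = W + h$
$\frac{G{\left(S,8 \right)} \left(100 + 101\right)}{F{\left(-287,-126 \right)}} = \frac{\left(2 + 8\right) \left(100 + 101\right)}{-126 - 287} = \frac{10 \cdot 201}{-413} = 2010 \left(- \frac{1}{413}\right) = - \frac{2010}{413}$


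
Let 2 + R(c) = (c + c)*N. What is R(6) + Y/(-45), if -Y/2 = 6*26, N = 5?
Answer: 974/15 ≈ 64.933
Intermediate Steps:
R(c) = -2 + 10*c (R(c) = -2 + (c + c)*5 = -2 + (2*c)*5 = -2 + 10*c)
Y = -312 (Y = -12*26 = -2*156 = -312)
R(6) + Y/(-45) = (-2 + 10*6) - 312/(-45) = (-2 + 60) - 312*(-1/45) = 58 + 104/15 = 974/15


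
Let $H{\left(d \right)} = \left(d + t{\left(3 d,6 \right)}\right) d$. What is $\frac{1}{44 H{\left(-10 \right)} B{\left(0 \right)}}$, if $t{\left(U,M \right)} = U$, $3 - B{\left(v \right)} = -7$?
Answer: $\frac{1}{176000} \approx 5.6818 \cdot 10^{-6}$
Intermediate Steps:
$B{\left(v \right)} = 10$ ($B{\left(v \right)} = 3 - -7 = 3 + 7 = 10$)
$H{\left(d \right)} = 4 d^{2}$ ($H{\left(d \right)} = \left(d + 3 d\right) d = 4 d d = 4 d^{2}$)
$\frac{1}{44 H{\left(-10 \right)} B{\left(0 \right)}} = \frac{1}{44 \cdot 4 \left(-10\right)^{2} \cdot 10} = \frac{1}{44 \cdot 4 \cdot 100 \cdot 10} = \frac{1}{44 \cdot 400 \cdot 10} = \frac{1}{17600 \cdot 10} = \frac{1}{176000}$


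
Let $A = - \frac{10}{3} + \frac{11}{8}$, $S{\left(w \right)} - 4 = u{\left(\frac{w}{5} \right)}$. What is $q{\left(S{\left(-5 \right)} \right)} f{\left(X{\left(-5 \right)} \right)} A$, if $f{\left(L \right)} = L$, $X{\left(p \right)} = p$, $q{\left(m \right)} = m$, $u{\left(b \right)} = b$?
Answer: $\frac{235}{8} \approx 29.375$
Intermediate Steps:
$S{\left(w \right)} = 4 + \frac{w}{5}$
$A = - \frac{47}{24}$ ($A = \left(-10\right) \frac{1}{3} + 11 \cdot \frac{1}{8} = - \frac{10}{3} + \frac{11}{8} = - \frac{47}{24} \approx -1.9583$)
$q{\left(S{\left(-5 \right)} \right)} f{\left(X{\left(-5 \right)} \right)} A = \left(4 + \frac{1}{5} \left(-5\right)\right) \left(-5\right) \left(- \frac{47}{24}\right) = \left(4 - 1\right) \left(-5\right) \left(- \frac{47}{24}\right) = 3 \left(-5\right) \left(- \frac{47}{24}\right) = \left(-15\right) \left(- \frac{47}{24}\right) = \frac{235}{8}$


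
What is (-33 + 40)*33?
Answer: 231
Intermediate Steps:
(-33 + 40)*33 = 7*33 = 231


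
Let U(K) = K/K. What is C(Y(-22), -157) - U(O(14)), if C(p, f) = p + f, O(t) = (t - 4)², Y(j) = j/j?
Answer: -157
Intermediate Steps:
Y(j) = 1
O(t) = (-4 + t)²
U(K) = 1
C(p, f) = f + p
C(Y(-22), -157) - U(O(14)) = (-157 + 1) - 1*1 = -156 - 1 = -157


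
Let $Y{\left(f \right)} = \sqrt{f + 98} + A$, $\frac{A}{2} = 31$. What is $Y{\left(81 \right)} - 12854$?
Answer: $-12792 + \sqrt{179} \approx -12779.0$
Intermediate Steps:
$A = 62$ ($A = 2 \cdot 31 = 62$)
$Y{\left(f \right)} = 62 + \sqrt{98 + f}$ ($Y{\left(f \right)} = \sqrt{f + 98} + 62 = \sqrt{98 + f} + 62 = 62 + \sqrt{98 + f}$)
$Y{\left(81 \right)} - 12854 = \left(62 + \sqrt{98 + 81}\right) - 12854 = \left(62 + \sqrt{179}\right) - 12854 = -12792 + \sqrt{179}$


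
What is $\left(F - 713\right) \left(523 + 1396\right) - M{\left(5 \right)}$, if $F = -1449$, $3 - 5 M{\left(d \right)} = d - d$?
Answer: $- \frac{20744393}{5} \approx -4.1489 \cdot 10^{6}$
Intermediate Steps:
$M{\left(d \right)} = \frac{3}{5}$ ($M{\left(d \right)} = \frac{3}{5} - \frac{d - d}{5} = \frac{3}{5} - 0 = \frac{3}{5} + 0 = \frac{3}{5}$)
$\left(F - 713\right) \left(523 + 1396\right) - M{\left(5 \right)} = \left(-1449 - 713\right) \left(523 + 1396\right) - \frac{3}{5} = \left(-2162\right) 1919 - \frac{3}{5} = -4148878 - \frac{3}{5} = - \frac{20744393}{5}$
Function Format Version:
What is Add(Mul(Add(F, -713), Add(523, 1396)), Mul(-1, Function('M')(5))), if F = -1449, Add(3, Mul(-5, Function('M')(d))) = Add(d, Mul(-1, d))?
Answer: Rational(-20744393, 5) ≈ -4.1489e+6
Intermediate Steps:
Function('M')(d) = Rational(3, 5) (Function('M')(d) = Add(Rational(3, 5), Mul(Rational(-1, 5), Add(d, Mul(-1, d)))) = Add(Rational(3, 5), Mul(Rational(-1, 5), 0)) = Add(Rational(3, 5), 0) = Rational(3, 5))
Add(Mul(Add(F, -713), Add(523, 1396)), Mul(-1, Function('M')(5))) = Add(Mul(Add(-1449, -713), Add(523, 1396)), Mul(-1, Rational(3, 5))) = Add(Mul(-2162, 1919), Rational(-3, 5)) = Add(-4148878, Rational(-3, 5)) = Rational(-20744393, 5)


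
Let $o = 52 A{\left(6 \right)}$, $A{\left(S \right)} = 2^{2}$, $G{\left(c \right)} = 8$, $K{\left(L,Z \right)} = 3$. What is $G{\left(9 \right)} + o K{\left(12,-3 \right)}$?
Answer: $632$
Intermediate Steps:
$A{\left(S \right)} = 4$
$o = 208$ ($o = 52 \cdot 4 = 208$)
$G{\left(9 \right)} + o K{\left(12,-3 \right)} = 8 + 208 \cdot 3 = 8 + 624 = 632$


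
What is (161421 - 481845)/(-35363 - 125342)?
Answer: 320424/160705 ≈ 1.9939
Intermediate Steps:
(161421 - 481845)/(-35363 - 125342) = -320424/(-160705) = -320424*(-1/160705) = 320424/160705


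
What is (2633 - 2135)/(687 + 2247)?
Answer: 83/489 ≈ 0.16973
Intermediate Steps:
(2633 - 2135)/(687 + 2247) = 498/2934 = 498*(1/2934) = 83/489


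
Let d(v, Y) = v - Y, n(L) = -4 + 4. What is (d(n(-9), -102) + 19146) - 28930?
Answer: -9682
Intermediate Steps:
n(L) = 0
(d(n(-9), -102) + 19146) - 28930 = ((0 - 1*(-102)) + 19146) - 28930 = ((0 + 102) + 19146) - 28930 = (102 + 19146) - 28930 = 19248 - 28930 = -9682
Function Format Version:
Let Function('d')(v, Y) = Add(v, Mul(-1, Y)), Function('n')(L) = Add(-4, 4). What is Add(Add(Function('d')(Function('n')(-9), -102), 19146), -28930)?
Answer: -9682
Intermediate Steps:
Function('n')(L) = 0
Add(Add(Function('d')(Function('n')(-9), -102), 19146), -28930) = Add(Add(Add(0, Mul(-1, -102)), 19146), -28930) = Add(Add(Add(0, 102), 19146), -28930) = Add(Add(102, 19146), -28930) = Add(19248, -28930) = -9682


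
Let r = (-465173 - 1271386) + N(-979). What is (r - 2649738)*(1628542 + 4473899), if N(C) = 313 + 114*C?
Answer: -27446277617190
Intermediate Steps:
r = -1847852 (r = (-465173 - 1271386) + (313 + 114*(-979)) = -1736559 + (313 - 111606) = -1736559 - 111293 = -1847852)
(r - 2649738)*(1628542 + 4473899) = (-1847852 - 2649738)*(1628542 + 4473899) = -4497590*6102441 = -27446277617190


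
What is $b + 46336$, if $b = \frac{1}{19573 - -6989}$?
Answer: $\frac{1230776833}{26562} \approx 46336.0$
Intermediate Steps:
$b = \frac{1}{26562}$ ($b = \frac{1}{19573 + 6989} = \frac{1}{26562} \approx 3.7648 \cdot 10^{-5}$)
$b + 46336 = \frac{1}{26562} + 46336 = \frac{1230776833}{26562}$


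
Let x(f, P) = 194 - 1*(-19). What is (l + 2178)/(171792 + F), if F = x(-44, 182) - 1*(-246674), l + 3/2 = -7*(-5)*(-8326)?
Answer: -578467/837358 ≈ -0.69082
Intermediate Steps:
x(f, P) = 213 (x(f, P) = 194 + 19 = 213)
l = -582823/2 (l = -3/2 - 7*(-5)*(-8326) = -3/2 + 35*(-8326) = -3/2 - 291410 = -582823/2 ≈ -2.9141e+5)
F = 246887 (F = 213 - 1*(-246674) = 213 + 246674 = 246887)
(l + 2178)/(171792 + F) = (-582823/2 + 2178)/(171792 + 246887) = -578467/2/418679 = -578467/2*1/418679 = -578467/837358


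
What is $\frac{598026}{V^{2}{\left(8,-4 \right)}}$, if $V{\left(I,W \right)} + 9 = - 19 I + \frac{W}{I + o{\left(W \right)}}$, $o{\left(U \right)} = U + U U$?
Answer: $\frac{575025}{24986} \approx 23.014$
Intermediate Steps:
$o{\left(U \right)} = U + U^{2}$
$V{\left(I,W \right)} = -9 - 19 I + \frac{W}{I + W \left(1 + W\right)}$ ($V{\left(I,W \right)} = -9 - \left(19 I - \frac{W}{I + W \left(1 + W\right)}\right) = -9 - 19 I + \frac{W}{I + W \left(1 + W\right)}$)
$\frac{598026}{V^{2}{\left(8,-4 \right)}} = \frac{598026}{\left(\frac{-4 - 19 \cdot 8^{2} - 72 - - 36 \left(1 - 4\right) - 152 \left(-4\right) \left(1 - 4\right)}{8 - 4 \left(1 - 4\right)}\right)^{2}} = \frac{598026}{\left(\frac{-4 - 1216 - 72 - \left(-36\right) \left(-3\right) - 152 \left(-4\right) \left(-3\right)}{8 - -12}\right)^{2}} = \frac{598026}{\left(\frac{-4 - 1216 - 72 - 108 - 1824}{8 + 12}\right)^{2}} = \frac{598026}{\left(\frac{1}{20} \left(-3224\right)\right)^{2}} = \frac{598026}{\left(- \frac{806}{5}\right)^{2}} = \frac{598026}{\frac{649636}{25}} = 598026 \cdot \frac{25}{649636} = \frac{575025}{24986}$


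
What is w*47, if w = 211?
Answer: 9917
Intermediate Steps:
w*47 = 211*47 = 9917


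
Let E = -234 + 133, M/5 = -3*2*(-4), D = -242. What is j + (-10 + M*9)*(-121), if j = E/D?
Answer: -31331639/242 ≈ -1.2947e+5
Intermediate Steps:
M = 120 (M = 5*(-3*2*(-4)) = 5*(-6*(-4)) = 5*24 = 120)
E = -101
j = 101/242 (j = -101/(-242) = -101*(-1/242) = 101/242 ≈ 0.41736)
j + (-10 + M*9)*(-121) = 101/242 + (-10 + 120*9)*(-121) = 101/242 + (-10 + 1080)*(-121) = 101/242 + 1070*(-121) = 101/242 - 129470 = -31331639/242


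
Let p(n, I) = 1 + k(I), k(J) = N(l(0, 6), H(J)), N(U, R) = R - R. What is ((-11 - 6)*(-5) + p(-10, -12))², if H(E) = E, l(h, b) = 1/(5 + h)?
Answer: 7396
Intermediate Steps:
N(U, R) = 0
k(J) = 0
p(n, I) = 1 (p(n, I) = 1 + 0 = 1)
((-11 - 6)*(-5) + p(-10, -12))² = ((-11 - 6)*(-5) + 1)² = (-17*(-5) + 1)² = (85 + 1)² = 86² = 7396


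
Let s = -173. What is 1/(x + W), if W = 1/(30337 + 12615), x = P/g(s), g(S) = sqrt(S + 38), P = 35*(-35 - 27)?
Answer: 1159704/1737465722021147 - 2402026343808*I*sqrt(15)/1737465722021147 ≈ 6.6747e-10 - 0.0053544*I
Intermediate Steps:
P = -2170 (P = 35*(-62) = -2170)
g(S) = sqrt(38 + S)
x = 434*I*sqrt(15)/9 (x = -2170/sqrt(38 - 173) = -2170*(-I*sqrt(15)/45) = -(-434)*I*sqrt(15)/9 = 434*I*sqrt(15)/9 ≈ 186.76*I)
W = 1/42952 ≈ 2.3282e-5
1/(x + W) = 1/(434*I*sqrt(15)/9 + 1/42952) = 1/(1/42952 + 434*I*sqrt(15)/9)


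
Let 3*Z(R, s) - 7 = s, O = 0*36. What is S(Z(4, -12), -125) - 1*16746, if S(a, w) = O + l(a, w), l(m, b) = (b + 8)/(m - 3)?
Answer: -234093/14 ≈ -16721.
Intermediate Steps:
l(m, b) = (8 + b)/(-3 + m)
O = 0
Z(R, s) = 7/3 + s/3
S(a, w) = (8 + w)/(-3 + a) (S(a, w) = 0 + (8 + w)/(-3 + a) = (8 + w)/(-3 + a))
S(Z(4, -12), -125) - 1*16746 = (8 - 125)/(-3 + (7/3 + (1/3)*(-12))) - 1*16746 = -117/(-3 + (7/3 - 4)) - 16746 = -117/(-3 - 5/3) - 16746 = -117/(-14/3) - 16746 = -3/14*(-117) - 16746 = 351/14 - 16746 = -234093/14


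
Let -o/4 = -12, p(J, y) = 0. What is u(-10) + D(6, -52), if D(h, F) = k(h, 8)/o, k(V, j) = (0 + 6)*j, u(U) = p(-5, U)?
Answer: 1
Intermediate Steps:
u(U) = 0
o = 48 (o = -4*(-12) = 48)
k(V, j) = 6*j
D(h, F) = 1 (D(h, F) = (6*8)/48 = 48*(1/48) = 1)
u(-10) + D(6, -52) = 0 + 1 = 1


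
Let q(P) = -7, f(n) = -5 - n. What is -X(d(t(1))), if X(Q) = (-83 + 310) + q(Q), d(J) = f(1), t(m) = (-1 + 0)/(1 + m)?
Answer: -220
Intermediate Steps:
t(m) = -1/(1 + m)
d(J) = -6 (d(J) = -5 - 1*1 = -5 - 1 = -6)
X(Q) = 220 (X(Q) = (-83 + 310) - 7 = 227 - 7 = 220)
-X(d(t(1))) = -1*220 = -220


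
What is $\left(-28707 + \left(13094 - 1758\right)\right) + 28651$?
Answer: $11280$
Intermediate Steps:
$\left(-28707 + \left(13094 - 1758\right)\right) + 28651 = \left(-28707 + 11336\right) + 28651 = -17371 + 28651 = 11280$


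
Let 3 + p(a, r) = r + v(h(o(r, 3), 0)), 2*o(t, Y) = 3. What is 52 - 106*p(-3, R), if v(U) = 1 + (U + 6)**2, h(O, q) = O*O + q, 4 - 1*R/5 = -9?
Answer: -110725/8 ≈ -13841.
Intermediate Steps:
R = 65 (R = 20 - 5*(-9) = 20 + 45 = 65)
o(t, Y) = 3/2 (o(t, Y) = (1/2)*3 = 3/2)
h(O, q) = q + O**2 (h(O, q) = O**2 + q = q + O**2)
v(U) = 1 + (6 + U)**2
p(a, r) = 1057/16 + r (p(a, r) = -3 + (r + (1 + (6 + (0 + (3/2)**2))**2)) = -3 + (r + (1 + (6 + (0 + 9/4))**2)) = -3 + (r + (1 + (6 + 9/4)**2)) = -3 + (r + (1 + (33/4)**2)) = -3 + (r + (1 + 1089/16)) = -3 + (r + 1105/16) = -3 + (1105/16 + r) = 1057/16 + r)
52 - 106*p(-3, R) = 52 - 106*(1057/16 + 65) = 52 - 106*2097/16 = 52 - 111141/8 = -110725/8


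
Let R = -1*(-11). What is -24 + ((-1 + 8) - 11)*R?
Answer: -68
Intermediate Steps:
R = 11
-24 + ((-1 + 8) - 11)*R = -24 + ((-1 + 8) - 11)*11 = -24 + (7 - 11)*11 = -24 - 4*11 = -24 - 44 = -68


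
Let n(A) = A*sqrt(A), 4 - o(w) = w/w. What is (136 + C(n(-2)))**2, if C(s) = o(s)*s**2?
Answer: 12544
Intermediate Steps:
o(w) = 3 (o(w) = 4 - w/w = 4 - 1*1 = 4 - 1 = 3)
n(A) = A**(3/2)
C(s) = 3*s**2
(136 + C(n(-2)))**2 = (136 + 3*((-2)**(3/2))**2)**2 = (136 + 3*(-2*I*sqrt(2))**2)**2 = (136 + 3*(-8))**2 = (136 - 24)**2 = 112**2 = 12544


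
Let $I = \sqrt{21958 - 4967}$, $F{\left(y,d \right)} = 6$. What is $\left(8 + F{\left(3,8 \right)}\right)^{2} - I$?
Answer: $196 - \sqrt{16991} \approx 65.651$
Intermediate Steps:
$I = \sqrt{16991} \approx 130.35$
$\left(8 + F{\left(3,8 \right)}\right)^{2} - I = \left(8 + 6\right)^{2} - \sqrt{16991} = 14^{2} - \sqrt{16991} = 196 - \sqrt{16991}$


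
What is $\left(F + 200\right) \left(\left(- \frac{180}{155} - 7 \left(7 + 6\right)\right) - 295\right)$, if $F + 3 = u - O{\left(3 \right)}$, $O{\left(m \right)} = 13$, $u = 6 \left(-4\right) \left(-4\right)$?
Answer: $- \frac{3360560}{31} \approx -1.0841 \cdot 10^{5}$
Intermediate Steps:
$u = 96$ ($u = \left(-24\right) \left(-4\right) = 96$)
$F = 80$ ($F = -3 + \left(96 - 13\right) = -3 + 83 = 80$)
$\left(F + 200\right) \left(\left(- \frac{180}{155} - 7 \left(7 + 6\right)\right) - 295\right) = \left(80 + 200\right) \left(\left(- \frac{180}{155} - 7 \left(7 + 6\right)\right) - 295\right) = 280 \left(\left(\left(-180\right) \frac{1}{155} - 7 \cdot 13\right) - 295\right) = 280 \left(\left(- \frac{36}{31} - 91\right) - 295\right) = 280 \left(- \frac{2857}{31} - 295\right) = 280 \left(- \frac{12002}{31}\right) = - \frac{3360560}{31}$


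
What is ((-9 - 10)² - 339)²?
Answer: 484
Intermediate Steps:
((-9 - 10)² - 339)² = ((-19)² - 339)² = (361 - 339)² = 22² = 484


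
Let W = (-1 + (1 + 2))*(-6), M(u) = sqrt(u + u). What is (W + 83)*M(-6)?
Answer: 142*I*sqrt(3) ≈ 245.95*I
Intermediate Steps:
M(u) = sqrt(2)*sqrt(u) (M(u) = sqrt(2*u) = sqrt(2)*sqrt(u))
W = -12 (W = (-1 + 3)*(-6) = 2*(-6) = -12)
(W + 83)*M(-6) = (-12 + 83)*(sqrt(2)*sqrt(-6)) = 71*(sqrt(2)*(I*sqrt(6))) = 71*(2*I*sqrt(3)) = 142*I*sqrt(3)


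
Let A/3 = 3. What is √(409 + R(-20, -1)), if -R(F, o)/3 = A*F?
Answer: √949 ≈ 30.806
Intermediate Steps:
A = 9 (A = 3*3 = 9)
R(F, o) = -27*F
√(409 + R(-20, -1)) = √(409 - 27*(-20)) = √(409 + 540) = √949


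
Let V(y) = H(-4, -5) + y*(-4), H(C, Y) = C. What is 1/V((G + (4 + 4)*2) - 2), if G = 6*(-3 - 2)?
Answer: 1/60 ≈ 0.016667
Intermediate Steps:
G = -30 (G = 6*(-5) = -30)
V(y) = -4 - 4*y (V(y) = -4 + y*(-4) = -4 - 4*y)
1/V((G + (4 + 4)*2) - 2) = 1/(-4 - 4*((-30 + (4 + 4)*2) - 2)) = 1/(-4 - 4*((-30 + 8*2) - 2)) = 1/(-4 - 4*((-30 + 16) - 2)) = 1/(-4 - 4*(-14 - 2)) = 1/(-4 - 4*(-16)) = 1/(-4 + 64) = 1/60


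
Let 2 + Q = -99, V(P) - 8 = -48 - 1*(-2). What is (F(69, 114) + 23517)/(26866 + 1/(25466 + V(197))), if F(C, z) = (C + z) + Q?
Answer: 600075372/683148649 ≈ 0.87840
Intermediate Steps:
V(P) = -38 (V(P) = 8 + (-48 - 1*(-2)) = 8 + (-48 + 2) = 8 - 46 = -38)
Q = -101 (Q = -2 - 99 = -101)
F(C, z) = -101 + C + z (F(C, z) = (C + z) - 101 = -101 + C + z)
(F(69, 114) + 23517)/(26866 + 1/(25466 + V(197))) = ((-101 + 69 + 114) + 23517)/(26866 + 1/(25466 - 38)) = (82 + 23517)/(26866 + 1/25428) = 23599/(26866 + 1/25428) = 23599/(683148649/25428) = 23599*(25428/683148649) = 600075372/683148649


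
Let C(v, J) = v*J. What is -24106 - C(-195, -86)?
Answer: -40876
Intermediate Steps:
C(v, J) = J*v
-24106 - C(-195, -86) = -24106 - (-86)*(-195) = -24106 - 1*16770 = -24106 - 16770 = -40876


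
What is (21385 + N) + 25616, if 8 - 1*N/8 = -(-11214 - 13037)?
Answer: -146943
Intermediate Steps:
N = -193944 (N = 64 - (-8)*(-11214 - 13037) = 64 - (-8)*(-24251) = 64 - 8*24251 = 64 - 194008 = -193944)
(21385 + N) + 25616 = (21385 - 193944) + 25616 = -172559 + 25616 = -146943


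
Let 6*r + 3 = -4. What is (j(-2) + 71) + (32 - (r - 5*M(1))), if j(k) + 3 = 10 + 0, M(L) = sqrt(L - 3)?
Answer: 667/6 + 5*I*sqrt(2) ≈ 111.17 + 7.0711*I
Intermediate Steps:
r = -7/6 (r = -1/2 + (1/6)*(-4) = -1/2 - 2/3 = -7/6 ≈ -1.1667)
M(L) = sqrt(-3 + L)
j(k) = 7 (j(k) = -3 + (10 + 0) = -3 + 10 = 7)
(j(-2) + 71) + (32 - (r - 5*M(1))) = (7 + 71) + (32 - (-7/6 - 5*sqrt(-3 + 1))) = 78 + (32 - (-7/6 - 5*I*sqrt(2))) = 78 + (32 + (7/6 + 5*I*sqrt(2))) = 78 + (199/6 + 5*I*sqrt(2)) = 667/6 + 5*I*sqrt(2)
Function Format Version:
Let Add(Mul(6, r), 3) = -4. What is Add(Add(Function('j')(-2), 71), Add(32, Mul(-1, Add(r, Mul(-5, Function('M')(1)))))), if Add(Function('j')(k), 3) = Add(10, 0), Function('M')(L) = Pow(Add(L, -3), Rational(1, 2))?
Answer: Add(Rational(667, 6), Mul(5, I, Pow(2, Rational(1, 2)))) ≈ Add(111.17, Mul(7.0711, I))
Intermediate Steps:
r = Rational(-7, 6) (r = Add(Rational(-1, 2), Mul(Rational(1, 6), -4)) = Add(Rational(-1, 2), Rational(-2, 3)) = Rational(-7, 6) ≈ -1.1667)
Function('M')(L) = Pow(Add(-3, L), Rational(1, 2))
Function('j')(k) = 7 (Function('j')(k) = Add(-3, Add(10, 0)) = Add(-3, 10) = 7)
Add(Add(Function('j')(-2), 71), Add(32, Mul(-1, Add(r, Mul(-5, Function('M')(1)))))) = Add(Add(7, 71), Add(32, Mul(-1, Add(Rational(-7, 6), Mul(-5, Pow(Add(-3, 1), Rational(1, 2))))))) = Add(78, Add(32, Mul(-1, Add(Rational(-7, 6), Mul(-5, Pow(-2, Rational(1, 2))))))) = Add(78, Add(32, Mul(-1, Add(Rational(-7, 6), Mul(-5, Mul(I, Pow(2, Rational(1, 2)))))))) = Add(78, Add(32, Mul(-1, Add(Rational(-7, 6), Mul(-5, I, Pow(2, Rational(1, 2))))))) = Add(78, Add(32, Add(Rational(7, 6), Mul(5, I, Pow(2, Rational(1, 2)))))) = Add(78, Add(Rational(199, 6), Mul(5, I, Pow(2, Rational(1, 2))))) = Add(Rational(667, 6), Mul(5, I, Pow(2, Rational(1, 2))))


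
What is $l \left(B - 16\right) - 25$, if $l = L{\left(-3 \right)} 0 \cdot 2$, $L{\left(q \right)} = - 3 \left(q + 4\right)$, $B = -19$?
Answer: $-25$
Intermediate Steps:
$L{\left(q \right)} = -12 - 3 q$ ($L{\left(q \right)} = - 3 \left(4 + q\right) = -12 - 3 q$)
$l = 0$ ($l = \left(-12 - -9\right) 0 \cdot 2 = \left(-12 + 9\right) 0 \cdot 2 = \left(-3\right) 0 \cdot 2 = 0 \cdot 2 = 0$)
$l \left(B - 16\right) - 25 = 0 \left(-19 - 16\right) - 25 = 0 \left(-35\right) - 25 = 0 - 25 = -25$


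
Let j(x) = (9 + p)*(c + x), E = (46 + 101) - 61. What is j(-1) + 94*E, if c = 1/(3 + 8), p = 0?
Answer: 88834/11 ≈ 8075.8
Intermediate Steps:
c = 1/11 ≈ 0.090909
E = 86 (E = 147 - 61 = 86)
j(x) = 9/11 + 9*x (j(x) = (9 + 0)*(1/11 + x) = 9*(1/11 + x) = 9/11 + 9*x)
j(-1) + 94*E = (9/11 + 9*(-1)) + 94*86 = (9/11 - 9) + 8084 = -90/11 + 8084 = 88834/11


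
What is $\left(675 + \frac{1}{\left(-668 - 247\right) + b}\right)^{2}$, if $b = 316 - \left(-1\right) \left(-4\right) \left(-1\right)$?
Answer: $\frac{161301837376}{354025} \approx 4.5562 \cdot 10^{5}$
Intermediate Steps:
$b = 320$ ($b = 316 - 4 \left(-1\right) = 316 - -4 = 316 + 4 = 320$)
$\left(675 + \frac{1}{\left(-668 - 247\right) + b}\right)^{2} = \left(675 + \frac{1}{\left(-668 - 247\right) + 320}\right)^{2} = \left(675 + \frac{1}{-915 + 320}\right)^{2} = \left(675 + \frac{1}{-595}\right)^{2} = \left(675 - \frac{1}{595}\right)^{2} = \left(\frac{401624}{595}\right)^{2} = \frac{161301837376}{354025}$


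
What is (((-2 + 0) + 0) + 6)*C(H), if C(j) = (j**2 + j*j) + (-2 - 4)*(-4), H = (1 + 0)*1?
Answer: 104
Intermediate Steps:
H = 1 (H = 1*1 = 1)
C(j) = 24 + 2*j**2 (C(j) = (j**2 + j**2) - 6*(-4) = 2*j**2 + 24 = 24 + 2*j**2)
(((-2 + 0) + 0) + 6)*C(H) = (((-2 + 0) + 0) + 6)*(24 + 2*1**2) = ((-2 + 0) + 6)*(24 + 2*1) = (-2 + 6)*(24 + 2) = 4*26 = 104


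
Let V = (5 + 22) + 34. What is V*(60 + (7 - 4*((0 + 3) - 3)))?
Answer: 4087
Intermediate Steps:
V = 61 (V = 27 + 34 = 61)
V*(60 + (7 - 4*((0 + 3) - 3))) = 61*(60 + (7 - 4*((0 + 3) - 3))) = 61*(60 + (7 - 4*(3 - 3))) = 61*(60 + (7 - 4*0)) = 61*(60 + (7 + 0)) = 61*(60 + 7) = 61*67 = 4087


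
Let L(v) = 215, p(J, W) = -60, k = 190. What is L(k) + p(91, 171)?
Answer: 155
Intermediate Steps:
L(k) + p(91, 171) = 215 - 60 = 155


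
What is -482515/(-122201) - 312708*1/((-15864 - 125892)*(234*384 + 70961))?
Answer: 916651994536674/232149054937421 ≈ 3.9485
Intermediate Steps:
-482515/(-122201) - 312708*1/((-15864 - 125892)*(234*384 + 70961)) = -482515*(-1/122201) - 312708*(-1/(141756*(89856 + 70961))) = 482515/122201 - 312708/(160817*(-141756)) = 482515/122201 - 312708/(-22796774652) = 482515/122201 - 312708*(-1/22796774652) = 482515/122201 + 26059/1899731221 = 916651994536674/232149054937421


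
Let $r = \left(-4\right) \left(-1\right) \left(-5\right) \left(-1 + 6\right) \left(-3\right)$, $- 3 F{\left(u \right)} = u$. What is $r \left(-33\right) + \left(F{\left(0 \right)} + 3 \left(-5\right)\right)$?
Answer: $-9915$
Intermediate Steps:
$F{\left(u \right)} = - \frac{u}{3}$
$r = 300$ ($r = 4 \left(-5\right) 5 \left(-3\right) = \left(-20\right) \left(-15\right) = 300$)
$r \left(-33\right) + \left(F{\left(0 \right)} + 3 \left(-5\right)\right) = 300 \left(-33\right) + \left(\left(- \frac{1}{3}\right) 0 + 3 \left(-5\right)\right) = -9900 + \left(0 - 15\right) = -9900 - 15 = -9915$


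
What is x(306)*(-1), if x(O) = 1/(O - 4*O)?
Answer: 1/918 ≈ 0.0010893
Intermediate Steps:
x(O) = -1/(3*O) (x(O) = 1/(-3*O) = -1/(3*O))
x(306)*(-1) = -⅓/306*(-1) = -⅓*1/306*(-1) = -1/918*(-1) = 1/918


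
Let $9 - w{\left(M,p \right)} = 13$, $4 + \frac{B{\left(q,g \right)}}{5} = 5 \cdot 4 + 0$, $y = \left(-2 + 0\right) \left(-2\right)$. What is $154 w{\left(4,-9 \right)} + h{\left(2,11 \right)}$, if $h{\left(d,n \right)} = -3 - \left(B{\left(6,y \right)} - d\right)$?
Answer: $-697$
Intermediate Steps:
$y = 4$ ($y = \left(-2\right) \left(-2\right) = 4$)
$B{\left(q,g \right)} = 80$ ($B{\left(q,g \right)} = -20 + 5 \left(5 \cdot 4 + 0\right) = -20 + 5 \left(20 + 0\right) = -20 + 5 \cdot 20 = -20 + 100 = 80$)
$w{\left(M,p \right)} = -4$ ($w{\left(M,p \right)} = 9 - 13 = -4$)
$h{\left(d,n \right)} = -83 + d$ ($h{\left(d,n \right)} = -3 - \left(80 - d\right) = -3 + \left(-80 + d\right) = -83 + d$)
$154 w{\left(4,-9 \right)} + h{\left(2,11 \right)} = 154 \left(-4\right) + \left(-83 + 2\right) = -616 - 81 = -697$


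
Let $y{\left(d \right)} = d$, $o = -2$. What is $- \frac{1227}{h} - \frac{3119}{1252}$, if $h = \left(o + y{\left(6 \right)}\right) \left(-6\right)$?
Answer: $\frac{121779}{2504} \approx 48.634$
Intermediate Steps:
$h = -24$ ($h = \left(-2 + 6\right) \left(-6\right) = 4 \left(-6\right) = -24$)
$- \frac{1227}{h} - \frac{3119}{1252} = - \frac{1227}{-24} - \frac{3119}{1252} = \left(-1227\right) \left(- \frac{1}{24}\right) - \frac{3119}{1252} = \frac{409}{8} - \frac{3119}{1252} = \frac{121779}{2504}$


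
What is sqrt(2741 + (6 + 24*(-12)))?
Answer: sqrt(2459) ≈ 49.588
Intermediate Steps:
sqrt(2741 + (6 + 24*(-12))) = sqrt(2741 + (6 - 288)) = sqrt(2741 - 282) = sqrt(2459)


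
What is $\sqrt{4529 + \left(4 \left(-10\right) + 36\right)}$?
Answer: $5 \sqrt{181} \approx 67.268$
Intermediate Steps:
$\sqrt{4529 + \left(4 \left(-10\right) + 36\right)} = \sqrt{4529 + \left(-40 + 36\right)} = \sqrt{4529 - 4} = \sqrt{4525} = 5 \sqrt{181}$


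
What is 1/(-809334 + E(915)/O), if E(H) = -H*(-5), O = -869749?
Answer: -869749/703917441741 ≈ -1.2356e-6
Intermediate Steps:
E(H) = 5*H
1/(-809334 + E(915)/O) = 1/(-809334 + (5*915)/(-869749)) = 1/(-809334 + 4575*(-1/869749)) = 1/(-809334 - 4575/869749) = 1/(-703917441741/869749) = -869749/703917441741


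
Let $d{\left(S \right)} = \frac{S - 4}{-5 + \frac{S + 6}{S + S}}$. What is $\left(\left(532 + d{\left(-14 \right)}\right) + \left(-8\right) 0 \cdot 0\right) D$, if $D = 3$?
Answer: $\frac{17682}{11} \approx 1607.5$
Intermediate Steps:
$d{\left(S \right)} = \frac{-4 + S}{-5 + \frac{6 + S}{2 S}}$
$\left(\left(532 + d{\left(-14 \right)}\right) + \left(-8\right) 0 \cdot 0\right) D = \left(\left(532 + \frac{2}{3} \left(-14\right) \frac{1}{-2 + 3 \left(-14\right)} \left(4 - -14\right)\right) + \left(-8\right) 0 \cdot 0\right) 3 = \left(\left(532 + \frac{2}{3} \left(-14\right) \frac{1}{-2 - 42} \left(4 + 14\right)\right) + 0 \cdot 0\right) 3 = \left(\left(532 + \frac{2}{3} \left(-14\right) \frac{1}{-44} \cdot 18\right) + 0\right) 3 = \left(\left(532 + \frac{2}{3} \left(-14\right) \left(- \frac{1}{44}\right) 18\right) + 0\right) 3 = \left(\left(532 + \frac{42}{11}\right) + 0\right) 3 = \left(\frac{5894}{11} + 0\right) 3 = \frac{5894}{11} \cdot 3 = \frac{17682}{11}$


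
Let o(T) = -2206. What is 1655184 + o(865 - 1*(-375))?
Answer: 1652978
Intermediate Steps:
1655184 + o(865 - 1*(-375)) = 1655184 - 2206 = 1652978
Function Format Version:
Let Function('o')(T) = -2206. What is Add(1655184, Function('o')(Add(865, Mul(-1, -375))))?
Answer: 1652978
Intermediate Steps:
Add(1655184, Function('o')(Add(865, Mul(-1, -375)))) = Add(1655184, -2206) = 1652978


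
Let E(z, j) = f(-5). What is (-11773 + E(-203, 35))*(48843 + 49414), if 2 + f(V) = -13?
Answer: -1158253516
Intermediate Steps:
f(V) = -15 (f(V) = -2 - 13 = -15)
E(z, j) = -15
(-11773 + E(-203, 35))*(48843 + 49414) = (-11773 - 15)*(48843 + 49414) = -11788*98257 = -1158253516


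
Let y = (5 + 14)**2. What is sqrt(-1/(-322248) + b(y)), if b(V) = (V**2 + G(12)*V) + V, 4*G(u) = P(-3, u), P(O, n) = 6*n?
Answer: sqrt(3561322212400242)/161124 ≈ 370.38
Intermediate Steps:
G(u) = 3*u/2 (G(u) = (6*u)/4 = 3*u/2)
y = 361 (y = 19**2 = 361)
b(V) = V**2 + 19*V (b(V) = (V**2 + ((3/2)*12)*V) + V = (V**2 + 18*V) + V = V**2 + 19*V)
sqrt(-1/(-322248) + b(y)) = sqrt(-1/(-322248) + 361*(19 + 361)) = sqrt(-1*(-1/322248) + 361*380) = sqrt(1/322248 + 137180) = sqrt(44205980641/322248) = sqrt(3561322212400242)/161124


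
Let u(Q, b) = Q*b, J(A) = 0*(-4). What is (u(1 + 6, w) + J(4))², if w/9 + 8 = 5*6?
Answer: 1920996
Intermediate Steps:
w = 198 (w = -72 + 9*(5*6) = -72 + 9*30 = -72 + 270 = 198)
J(A) = 0
(u(1 + 6, w) + J(4))² = ((1 + 6)*198 + 0)² = (7*198 + 0)² = (1386 + 0)² = 1386² = 1920996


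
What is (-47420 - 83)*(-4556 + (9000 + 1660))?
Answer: -289958312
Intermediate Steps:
(-47420 - 83)*(-4556 + (9000 + 1660)) = -47503*(-4556 + 10660) = -47503*6104 = -289958312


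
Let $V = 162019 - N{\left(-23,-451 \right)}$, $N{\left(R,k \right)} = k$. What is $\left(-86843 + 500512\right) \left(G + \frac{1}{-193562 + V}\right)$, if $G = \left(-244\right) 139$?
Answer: $- \frac{436220692135637}{31092} \approx -1.403 \cdot 10^{10}$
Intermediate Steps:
$G = -33916$
$V = 162470$ ($V = 162019 - -451 = 162019 + 451 = 162470$)
$\left(-86843 + 500512\right) \left(G + \frac{1}{-193562 + V}\right) = \left(-86843 + 500512\right) \left(-33916 + \frac{1}{-193562 + 162470}\right) = 413669 \left(-33916 + \frac{1}{-31092}\right) = 413669 \left(-33916 - \frac{1}{31092}\right) = 413669 \left(- \frac{1054516273}{31092}\right) = - \frac{436220692135637}{31092}$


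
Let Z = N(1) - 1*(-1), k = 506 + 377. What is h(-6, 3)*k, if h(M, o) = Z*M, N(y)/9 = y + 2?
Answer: -148344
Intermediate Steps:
k = 883
N(y) = 18 + 9*y (N(y) = 9*(y + 2) = 9*(2 + y) = 18 + 9*y)
Z = 28 (Z = (18 + 9*1) - 1*(-1) = (18 + 9) + 1 = 27 + 1 = 28)
h(M, o) = 28*M
h(-6, 3)*k = (28*(-6))*883 = -168*883 = -148344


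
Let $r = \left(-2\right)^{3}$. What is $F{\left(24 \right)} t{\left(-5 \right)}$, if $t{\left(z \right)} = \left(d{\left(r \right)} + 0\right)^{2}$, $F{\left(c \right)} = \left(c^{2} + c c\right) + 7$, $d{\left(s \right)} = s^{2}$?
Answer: $4747264$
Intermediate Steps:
$r = -8$
$F{\left(c \right)} = 7 + 2 c^{2}$ ($F{\left(c \right)} = \left(c^{2} + c^{2}\right) + 7 = 2 c^{2} + 7 = 7 + 2 c^{2}$)
$t{\left(z \right)} = 4096$ ($t{\left(z \right)} = \left(\left(-8\right)^{2} + 0\right)^{2} = \left(64 + 0\right)^{2} = 64^{2} = 4096$)
$F{\left(24 \right)} t{\left(-5 \right)} = \left(7 + 2 \cdot 24^{2}\right) 4096 = \left(7 + 2 \cdot 576\right) 4096 = \left(7 + 1152\right) 4096 = 1159 \cdot 4096 = 4747264$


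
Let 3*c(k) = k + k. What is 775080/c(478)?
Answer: 581310/239 ≈ 2432.3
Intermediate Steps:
c(k) = 2*k/3 (c(k) = (k + k)/3 = (2*k)/3 = 2*k/3)
775080/c(478) = 775080/(((2/3)*478)) = 775080/(956/3) = 775080*(3/956) = 581310/239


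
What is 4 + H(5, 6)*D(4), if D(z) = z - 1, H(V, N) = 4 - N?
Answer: -2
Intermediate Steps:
D(z) = -1 + z
4 + H(5, 6)*D(4) = 4 + (4 - 1*6)*(-1 + 4) = 4 + (4 - 6)*3 = 4 - 2*3 = 4 - 6 = -2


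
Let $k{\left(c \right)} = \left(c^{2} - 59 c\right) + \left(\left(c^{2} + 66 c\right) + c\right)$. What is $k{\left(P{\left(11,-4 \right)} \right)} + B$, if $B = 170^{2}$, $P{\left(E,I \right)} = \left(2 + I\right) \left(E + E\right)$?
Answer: $32420$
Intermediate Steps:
$P{\left(E,I \right)} = 2 E \left(2 + I\right)$ ($P{\left(E,I \right)} = \left(2 + I\right) 2 E = 2 E \left(2 + I\right)$)
$k{\left(c \right)} = 2 c^{2} + 8 c$ ($k{\left(c \right)} = \left(c^{2} - 59 c\right) + \left(c^{2} + 67 c\right) = 2 c^{2} + 8 c$)
$B = 28900$
$k{\left(P{\left(11,-4 \right)} \right)} + B = 2 \cdot 2 \cdot 11 \left(2 - 4\right) \left(4 + 2 \cdot 11 \left(2 - 4\right)\right) + 28900 = 2 \cdot 2 \cdot 11 \left(-2\right) \left(4 + 2 \cdot 11 \left(-2\right)\right) + 28900 = 2 \left(-44\right) \left(4 - 44\right) + 28900 = 2 \left(-44\right) \left(-40\right) + 28900 = 3520 + 28900 = 32420$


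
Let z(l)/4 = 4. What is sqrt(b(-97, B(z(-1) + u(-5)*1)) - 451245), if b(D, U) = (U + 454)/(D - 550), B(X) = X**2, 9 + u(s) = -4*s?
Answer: I*sqrt(188895983606)/647 ≈ 671.75*I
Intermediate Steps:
u(s) = -9 - 4*s
z(l) = 16 (z(l) = 4*4 = 16)
b(D, U) = (454 + U)/(-550 + D)
sqrt(b(-97, B(z(-1) + u(-5)*1)) - 451245) = sqrt((454 + (16 + (-9 - 4*(-5))*1)**2)/(-550 - 97) - 451245) = sqrt((454 + (16 + (-9 + 20)*1)**2)/(-647) - 451245) = sqrt(-(454 + (16 + 11*1)**2)/647 - 451245) = sqrt(-(454 + (16 + 11)**2)/647 - 451245) = sqrt(-(454 + 27**2)/647 - 451245) = sqrt(-(454 + 729)/647 - 451245) = sqrt(-1/647*1183 - 451245) = sqrt(-1183/647 - 451245) = sqrt(-291956698/647) = I*sqrt(188895983606)/647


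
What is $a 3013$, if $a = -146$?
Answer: $-439898$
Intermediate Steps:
$a 3013 = \left(-146\right) 3013 = -439898$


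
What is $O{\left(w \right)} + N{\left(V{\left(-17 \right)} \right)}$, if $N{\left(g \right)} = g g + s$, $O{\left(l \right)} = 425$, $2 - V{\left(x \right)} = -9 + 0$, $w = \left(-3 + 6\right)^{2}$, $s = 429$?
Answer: $975$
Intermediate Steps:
$w = 9$ ($w = 3^{2} = 9$)
$V{\left(x \right)} = 11$ ($V{\left(x \right)} = 2 - \left(-9 + 0\right) = 2 - -9 = 2 + 9 = 11$)
$N{\left(g \right)} = 429 + g^{2}$ ($N{\left(g \right)} = g g + 429 = g^{2} + 429 = 429 + g^{2}$)
$O{\left(w \right)} + N{\left(V{\left(-17 \right)} \right)} = 425 + \left(429 + 11^{2}\right) = 425 + \left(429 + 121\right) = 425 + 550 = 975$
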